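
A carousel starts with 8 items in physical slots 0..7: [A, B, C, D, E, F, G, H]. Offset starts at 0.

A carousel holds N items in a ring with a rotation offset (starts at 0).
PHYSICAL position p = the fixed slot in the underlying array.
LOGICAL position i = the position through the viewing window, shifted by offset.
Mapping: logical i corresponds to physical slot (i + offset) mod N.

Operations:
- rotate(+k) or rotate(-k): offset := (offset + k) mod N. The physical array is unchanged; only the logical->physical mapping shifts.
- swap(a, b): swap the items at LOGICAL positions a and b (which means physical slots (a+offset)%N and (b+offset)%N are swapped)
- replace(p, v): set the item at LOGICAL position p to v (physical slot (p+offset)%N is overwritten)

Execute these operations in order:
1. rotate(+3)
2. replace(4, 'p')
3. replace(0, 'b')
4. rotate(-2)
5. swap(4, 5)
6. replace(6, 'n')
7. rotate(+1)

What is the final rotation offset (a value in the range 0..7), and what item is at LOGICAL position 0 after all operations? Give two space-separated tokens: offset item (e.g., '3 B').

After op 1 (rotate(+3)): offset=3, physical=[A,B,C,D,E,F,G,H], logical=[D,E,F,G,H,A,B,C]
After op 2 (replace(4, 'p')): offset=3, physical=[A,B,C,D,E,F,G,p], logical=[D,E,F,G,p,A,B,C]
After op 3 (replace(0, 'b')): offset=3, physical=[A,B,C,b,E,F,G,p], logical=[b,E,F,G,p,A,B,C]
After op 4 (rotate(-2)): offset=1, physical=[A,B,C,b,E,F,G,p], logical=[B,C,b,E,F,G,p,A]
After op 5 (swap(4, 5)): offset=1, physical=[A,B,C,b,E,G,F,p], logical=[B,C,b,E,G,F,p,A]
After op 6 (replace(6, 'n')): offset=1, physical=[A,B,C,b,E,G,F,n], logical=[B,C,b,E,G,F,n,A]
After op 7 (rotate(+1)): offset=2, physical=[A,B,C,b,E,G,F,n], logical=[C,b,E,G,F,n,A,B]

Answer: 2 C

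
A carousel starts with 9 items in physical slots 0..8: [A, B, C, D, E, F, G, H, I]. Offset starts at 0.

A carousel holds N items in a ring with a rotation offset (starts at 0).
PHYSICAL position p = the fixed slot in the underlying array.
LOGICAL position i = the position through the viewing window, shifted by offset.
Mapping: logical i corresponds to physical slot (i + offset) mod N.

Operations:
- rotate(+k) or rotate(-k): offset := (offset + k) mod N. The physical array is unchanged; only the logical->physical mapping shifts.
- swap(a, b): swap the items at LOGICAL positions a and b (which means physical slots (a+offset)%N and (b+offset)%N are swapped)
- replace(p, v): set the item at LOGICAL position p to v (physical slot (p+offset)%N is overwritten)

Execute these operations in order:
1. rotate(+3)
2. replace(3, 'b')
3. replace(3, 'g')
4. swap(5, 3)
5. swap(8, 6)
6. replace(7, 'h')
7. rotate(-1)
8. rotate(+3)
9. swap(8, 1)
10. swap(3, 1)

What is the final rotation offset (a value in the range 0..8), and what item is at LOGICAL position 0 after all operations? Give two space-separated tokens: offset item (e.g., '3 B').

After op 1 (rotate(+3)): offset=3, physical=[A,B,C,D,E,F,G,H,I], logical=[D,E,F,G,H,I,A,B,C]
After op 2 (replace(3, 'b')): offset=3, physical=[A,B,C,D,E,F,b,H,I], logical=[D,E,F,b,H,I,A,B,C]
After op 3 (replace(3, 'g')): offset=3, physical=[A,B,C,D,E,F,g,H,I], logical=[D,E,F,g,H,I,A,B,C]
After op 4 (swap(5, 3)): offset=3, physical=[A,B,C,D,E,F,I,H,g], logical=[D,E,F,I,H,g,A,B,C]
After op 5 (swap(8, 6)): offset=3, physical=[C,B,A,D,E,F,I,H,g], logical=[D,E,F,I,H,g,C,B,A]
After op 6 (replace(7, 'h')): offset=3, physical=[C,h,A,D,E,F,I,H,g], logical=[D,E,F,I,H,g,C,h,A]
After op 7 (rotate(-1)): offset=2, physical=[C,h,A,D,E,F,I,H,g], logical=[A,D,E,F,I,H,g,C,h]
After op 8 (rotate(+3)): offset=5, physical=[C,h,A,D,E,F,I,H,g], logical=[F,I,H,g,C,h,A,D,E]
After op 9 (swap(8, 1)): offset=5, physical=[C,h,A,D,I,F,E,H,g], logical=[F,E,H,g,C,h,A,D,I]
After op 10 (swap(3, 1)): offset=5, physical=[C,h,A,D,I,F,g,H,E], logical=[F,g,H,E,C,h,A,D,I]

Answer: 5 F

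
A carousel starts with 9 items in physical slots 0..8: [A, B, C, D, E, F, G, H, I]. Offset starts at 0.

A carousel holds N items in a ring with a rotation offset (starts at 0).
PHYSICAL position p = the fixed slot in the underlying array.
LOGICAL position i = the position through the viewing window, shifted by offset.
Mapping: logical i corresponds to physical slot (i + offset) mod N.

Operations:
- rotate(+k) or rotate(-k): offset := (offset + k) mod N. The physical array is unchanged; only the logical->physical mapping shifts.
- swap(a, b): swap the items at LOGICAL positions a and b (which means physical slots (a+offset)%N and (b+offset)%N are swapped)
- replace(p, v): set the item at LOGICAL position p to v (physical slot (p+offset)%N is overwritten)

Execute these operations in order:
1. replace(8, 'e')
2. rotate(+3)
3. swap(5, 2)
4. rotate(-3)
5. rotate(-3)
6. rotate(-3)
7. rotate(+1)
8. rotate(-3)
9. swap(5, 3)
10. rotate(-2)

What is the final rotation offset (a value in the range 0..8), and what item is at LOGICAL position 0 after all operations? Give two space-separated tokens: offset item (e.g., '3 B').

Answer: 8 F

Derivation:
After op 1 (replace(8, 'e')): offset=0, physical=[A,B,C,D,E,F,G,H,e], logical=[A,B,C,D,E,F,G,H,e]
After op 2 (rotate(+3)): offset=3, physical=[A,B,C,D,E,F,G,H,e], logical=[D,E,F,G,H,e,A,B,C]
After op 3 (swap(5, 2)): offset=3, physical=[A,B,C,D,E,e,G,H,F], logical=[D,E,e,G,H,F,A,B,C]
After op 4 (rotate(-3)): offset=0, physical=[A,B,C,D,E,e,G,H,F], logical=[A,B,C,D,E,e,G,H,F]
After op 5 (rotate(-3)): offset=6, physical=[A,B,C,D,E,e,G,H,F], logical=[G,H,F,A,B,C,D,E,e]
After op 6 (rotate(-3)): offset=3, physical=[A,B,C,D,E,e,G,H,F], logical=[D,E,e,G,H,F,A,B,C]
After op 7 (rotate(+1)): offset=4, physical=[A,B,C,D,E,e,G,H,F], logical=[E,e,G,H,F,A,B,C,D]
After op 8 (rotate(-3)): offset=1, physical=[A,B,C,D,E,e,G,H,F], logical=[B,C,D,E,e,G,H,F,A]
After op 9 (swap(5, 3)): offset=1, physical=[A,B,C,D,G,e,E,H,F], logical=[B,C,D,G,e,E,H,F,A]
After op 10 (rotate(-2)): offset=8, physical=[A,B,C,D,G,e,E,H,F], logical=[F,A,B,C,D,G,e,E,H]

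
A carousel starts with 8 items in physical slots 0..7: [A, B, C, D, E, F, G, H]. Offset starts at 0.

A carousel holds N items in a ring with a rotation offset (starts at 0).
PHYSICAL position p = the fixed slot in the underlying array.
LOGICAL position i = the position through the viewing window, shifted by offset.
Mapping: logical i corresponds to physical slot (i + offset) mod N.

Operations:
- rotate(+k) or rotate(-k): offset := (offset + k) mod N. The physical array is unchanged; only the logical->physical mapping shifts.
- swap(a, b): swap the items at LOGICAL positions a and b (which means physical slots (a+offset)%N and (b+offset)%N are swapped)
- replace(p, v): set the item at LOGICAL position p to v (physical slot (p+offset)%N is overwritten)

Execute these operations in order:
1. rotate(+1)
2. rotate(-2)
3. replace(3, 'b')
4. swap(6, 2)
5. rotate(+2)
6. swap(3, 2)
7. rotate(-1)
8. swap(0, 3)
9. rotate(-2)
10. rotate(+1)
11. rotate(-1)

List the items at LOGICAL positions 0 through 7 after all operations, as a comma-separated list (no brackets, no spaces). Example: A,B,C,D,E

Answer: G,H,E,F,b,A,D,B

Derivation:
After op 1 (rotate(+1)): offset=1, physical=[A,B,C,D,E,F,G,H], logical=[B,C,D,E,F,G,H,A]
After op 2 (rotate(-2)): offset=7, physical=[A,B,C,D,E,F,G,H], logical=[H,A,B,C,D,E,F,G]
After op 3 (replace(3, 'b')): offset=7, physical=[A,B,b,D,E,F,G,H], logical=[H,A,B,b,D,E,F,G]
After op 4 (swap(6, 2)): offset=7, physical=[A,F,b,D,E,B,G,H], logical=[H,A,F,b,D,E,B,G]
After op 5 (rotate(+2)): offset=1, physical=[A,F,b,D,E,B,G,H], logical=[F,b,D,E,B,G,H,A]
After op 6 (swap(3, 2)): offset=1, physical=[A,F,b,E,D,B,G,H], logical=[F,b,E,D,B,G,H,A]
After op 7 (rotate(-1)): offset=0, physical=[A,F,b,E,D,B,G,H], logical=[A,F,b,E,D,B,G,H]
After op 8 (swap(0, 3)): offset=0, physical=[E,F,b,A,D,B,G,H], logical=[E,F,b,A,D,B,G,H]
After op 9 (rotate(-2)): offset=6, physical=[E,F,b,A,D,B,G,H], logical=[G,H,E,F,b,A,D,B]
After op 10 (rotate(+1)): offset=7, physical=[E,F,b,A,D,B,G,H], logical=[H,E,F,b,A,D,B,G]
After op 11 (rotate(-1)): offset=6, physical=[E,F,b,A,D,B,G,H], logical=[G,H,E,F,b,A,D,B]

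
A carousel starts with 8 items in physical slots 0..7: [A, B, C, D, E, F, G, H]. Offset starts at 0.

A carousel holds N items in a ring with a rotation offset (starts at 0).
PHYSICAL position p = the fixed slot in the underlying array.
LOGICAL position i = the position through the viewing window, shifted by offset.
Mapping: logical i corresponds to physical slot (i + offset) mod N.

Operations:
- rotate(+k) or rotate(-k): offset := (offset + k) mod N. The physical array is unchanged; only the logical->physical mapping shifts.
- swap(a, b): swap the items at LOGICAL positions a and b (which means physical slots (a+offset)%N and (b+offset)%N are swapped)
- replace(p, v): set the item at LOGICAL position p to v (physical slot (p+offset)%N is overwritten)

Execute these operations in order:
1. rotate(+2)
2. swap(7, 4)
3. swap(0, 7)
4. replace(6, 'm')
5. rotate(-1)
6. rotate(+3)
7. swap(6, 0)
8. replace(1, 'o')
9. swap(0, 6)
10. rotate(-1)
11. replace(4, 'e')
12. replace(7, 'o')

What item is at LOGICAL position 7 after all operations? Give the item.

Answer: o

Derivation:
After op 1 (rotate(+2)): offset=2, physical=[A,B,C,D,E,F,G,H], logical=[C,D,E,F,G,H,A,B]
After op 2 (swap(7, 4)): offset=2, physical=[A,G,C,D,E,F,B,H], logical=[C,D,E,F,B,H,A,G]
After op 3 (swap(0, 7)): offset=2, physical=[A,C,G,D,E,F,B,H], logical=[G,D,E,F,B,H,A,C]
After op 4 (replace(6, 'm')): offset=2, physical=[m,C,G,D,E,F,B,H], logical=[G,D,E,F,B,H,m,C]
After op 5 (rotate(-1)): offset=1, physical=[m,C,G,D,E,F,B,H], logical=[C,G,D,E,F,B,H,m]
After op 6 (rotate(+3)): offset=4, physical=[m,C,G,D,E,F,B,H], logical=[E,F,B,H,m,C,G,D]
After op 7 (swap(6, 0)): offset=4, physical=[m,C,E,D,G,F,B,H], logical=[G,F,B,H,m,C,E,D]
After op 8 (replace(1, 'o')): offset=4, physical=[m,C,E,D,G,o,B,H], logical=[G,o,B,H,m,C,E,D]
After op 9 (swap(0, 6)): offset=4, physical=[m,C,G,D,E,o,B,H], logical=[E,o,B,H,m,C,G,D]
After op 10 (rotate(-1)): offset=3, physical=[m,C,G,D,E,o,B,H], logical=[D,E,o,B,H,m,C,G]
After op 11 (replace(4, 'e')): offset=3, physical=[m,C,G,D,E,o,B,e], logical=[D,E,o,B,e,m,C,G]
After op 12 (replace(7, 'o')): offset=3, physical=[m,C,o,D,E,o,B,e], logical=[D,E,o,B,e,m,C,o]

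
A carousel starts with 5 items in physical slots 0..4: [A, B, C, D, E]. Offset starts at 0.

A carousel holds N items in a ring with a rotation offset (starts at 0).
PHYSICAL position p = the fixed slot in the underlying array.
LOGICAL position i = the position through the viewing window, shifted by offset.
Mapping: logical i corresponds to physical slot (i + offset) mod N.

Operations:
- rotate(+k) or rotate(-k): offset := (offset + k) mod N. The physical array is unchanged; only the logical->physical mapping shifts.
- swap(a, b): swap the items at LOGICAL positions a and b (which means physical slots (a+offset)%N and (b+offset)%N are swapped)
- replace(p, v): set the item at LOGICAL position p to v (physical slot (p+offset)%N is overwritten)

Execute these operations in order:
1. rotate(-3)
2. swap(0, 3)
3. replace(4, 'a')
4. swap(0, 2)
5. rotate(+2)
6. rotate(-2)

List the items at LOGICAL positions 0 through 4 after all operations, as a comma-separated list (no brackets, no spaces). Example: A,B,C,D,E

After op 1 (rotate(-3)): offset=2, physical=[A,B,C,D,E], logical=[C,D,E,A,B]
After op 2 (swap(0, 3)): offset=2, physical=[C,B,A,D,E], logical=[A,D,E,C,B]
After op 3 (replace(4, 'a')): offset=2, physical=[C,a,A,D,E], logical=[A,D,E,C,a]
After op 4 (swap(0, 2)): offset=2, physical=[C,a,E,D,A], logical=[E,D,A,C,a]
After op 5 (rotate(+2)): offset=4, physical=[C,a,E,D,A], logical=[A,C,a,E,D]
After op 6 (rotate(-2)): offset=2, physical=[C,a,E,D,A], logical=[E,D,A,C,a]

Answer: E,D,A,C,a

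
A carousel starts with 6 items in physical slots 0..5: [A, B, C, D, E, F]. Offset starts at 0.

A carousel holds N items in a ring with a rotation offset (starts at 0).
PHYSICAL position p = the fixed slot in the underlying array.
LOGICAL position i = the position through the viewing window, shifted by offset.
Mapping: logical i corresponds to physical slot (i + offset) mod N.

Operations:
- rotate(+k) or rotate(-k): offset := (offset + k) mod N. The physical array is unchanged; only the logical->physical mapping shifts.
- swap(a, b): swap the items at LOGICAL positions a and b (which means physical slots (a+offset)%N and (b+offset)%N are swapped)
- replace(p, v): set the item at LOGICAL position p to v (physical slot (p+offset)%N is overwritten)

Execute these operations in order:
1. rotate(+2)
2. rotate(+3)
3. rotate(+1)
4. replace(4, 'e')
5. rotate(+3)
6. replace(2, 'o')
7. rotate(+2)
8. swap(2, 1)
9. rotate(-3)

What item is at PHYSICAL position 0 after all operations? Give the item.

After op 1 (rotate(+2)): offset=2, physical=[A,B,C,D,E,F], logical=[C,D,E,F,A,B]
After op 2 (rotate(+3)): offset=5, physical=[A,B,C,D,E,F], logical=[F,A,B,C,D,E]
After op 3 (rotate(+1)): offset=0, physical=[A,B,C,D,E,F], logical=[A,B,C,D,E,F]
After op 4 (replace(4, 'e')): offset=0, physical=[A,B,C,D,e,F], logical=[A,B,C,D,e,F]
After op 5 (rotate(+3)): offset=3, physical=[A,B,C,D,e,F], logical=[D,e,F,A,B,C]
After op 6 (replace(2, 'o')): offset=3, physical=[A,B,C,D,e,o], logical=[D,e,o,A,B,C]
After op 7 (rotate(+2)): offset=5, physical=[A,B,C,D,e,o], logical=[o,A,B,C,D,e]
After op 8 (swap(2, 1)): offset=5, physical=[B,A,C,D,e,o], logical=[o,B,A,C,D,e]
After op 9 (rotate(-3)): offset=2, physical=[B,A,C,D,e,o], logical=[C,D,e,o,B,A]

Answer: B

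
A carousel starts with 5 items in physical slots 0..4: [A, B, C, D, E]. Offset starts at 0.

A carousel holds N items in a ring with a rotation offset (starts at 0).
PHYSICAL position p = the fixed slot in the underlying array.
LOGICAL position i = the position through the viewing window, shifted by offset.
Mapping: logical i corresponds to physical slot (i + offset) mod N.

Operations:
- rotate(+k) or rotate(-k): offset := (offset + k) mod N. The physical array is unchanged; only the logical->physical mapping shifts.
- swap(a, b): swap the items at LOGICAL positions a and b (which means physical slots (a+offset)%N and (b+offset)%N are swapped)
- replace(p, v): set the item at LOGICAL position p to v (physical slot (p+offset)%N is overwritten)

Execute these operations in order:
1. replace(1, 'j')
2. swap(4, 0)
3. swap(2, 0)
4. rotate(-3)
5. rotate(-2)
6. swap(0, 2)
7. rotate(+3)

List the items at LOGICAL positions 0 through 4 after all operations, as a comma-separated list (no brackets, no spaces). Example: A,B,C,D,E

After op 1 (replace(1, 'j')): offset=0, physical=[A,j,C,D,E], logical=[A,j,C,D,E]
After op 2 (swap(4, 0)): offset=0, physical=[E,j,C,D,A], logical=[E,j,C,D,A]
After op 3 (swap(2, 0)): offset=0, physical=[C,j,E,D,A], logical=[C,j,E,D,A]
After op 4 (rotate(-3)): offset=2, physical=[C,j,E,D,A], logical=[E,D,A,C,j]
After op 5 (rotate(-2)): offset=0, physical=[C,j,E,D,A], logical=[C,j,E,D,A]
After op 6 (swap(0, 2)): offset=0, physical=[E,j,C,D,A], logical=[E,j,C,D,A]
After op 7 (rotate(+3)): offset=3, physical=[E,j,C,D,A], logical=[D,A,E,j,C]

Answer: D,A,E,j,C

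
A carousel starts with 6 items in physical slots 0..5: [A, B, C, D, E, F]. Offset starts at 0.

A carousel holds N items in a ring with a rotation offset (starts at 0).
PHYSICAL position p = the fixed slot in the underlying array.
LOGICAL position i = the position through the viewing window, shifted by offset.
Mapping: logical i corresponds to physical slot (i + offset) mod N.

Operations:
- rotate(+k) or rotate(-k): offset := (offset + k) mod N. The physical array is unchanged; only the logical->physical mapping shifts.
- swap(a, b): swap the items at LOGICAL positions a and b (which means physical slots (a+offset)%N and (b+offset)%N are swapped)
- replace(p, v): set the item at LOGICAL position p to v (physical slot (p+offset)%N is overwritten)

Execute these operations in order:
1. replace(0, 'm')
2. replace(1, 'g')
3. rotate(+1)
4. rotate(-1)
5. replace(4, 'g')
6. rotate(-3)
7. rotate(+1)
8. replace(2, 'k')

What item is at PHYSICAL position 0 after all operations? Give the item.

After op 1 (replace(0, 'm')): offset=0, physical=[m,B,C,D,E,F], logical=[m,B,C,D,E,F]
After op 2 (replace(1, 'g')): offset=0, physical=[m,g,C,D,E,F], logical=[m,g,C,D,E,F]
After op 3 (rotate(+1)): offset=1, physical=[m,g,C,D,E,F], logical=[g,C,D,E,F,m]
After op 4 (rotate(-1)): offset=0, physical=[m,g,C,D,E,F], logical=[m,g,C,D,E,F]
After op 5 (replace(4, 'g')): offset=0, physical=[m,g,C,D,g,F], logical=[m,g,C,D,g,F]
After op 6 (rotate(-3)): offset=3, physical=[m,g,C,D,g,F], logical=[D,g,F,m,g,C]
After op 7 (rotate(+1)): offset=4, physical=[m,g,C,D,g,F], logical=[g,F,m,g,C,D]
After op 8 (replace(2, 'k')): offset=4, physical=[k,g,C,D,g,F], logical=[g,F,k,g,C,D]

Answer: k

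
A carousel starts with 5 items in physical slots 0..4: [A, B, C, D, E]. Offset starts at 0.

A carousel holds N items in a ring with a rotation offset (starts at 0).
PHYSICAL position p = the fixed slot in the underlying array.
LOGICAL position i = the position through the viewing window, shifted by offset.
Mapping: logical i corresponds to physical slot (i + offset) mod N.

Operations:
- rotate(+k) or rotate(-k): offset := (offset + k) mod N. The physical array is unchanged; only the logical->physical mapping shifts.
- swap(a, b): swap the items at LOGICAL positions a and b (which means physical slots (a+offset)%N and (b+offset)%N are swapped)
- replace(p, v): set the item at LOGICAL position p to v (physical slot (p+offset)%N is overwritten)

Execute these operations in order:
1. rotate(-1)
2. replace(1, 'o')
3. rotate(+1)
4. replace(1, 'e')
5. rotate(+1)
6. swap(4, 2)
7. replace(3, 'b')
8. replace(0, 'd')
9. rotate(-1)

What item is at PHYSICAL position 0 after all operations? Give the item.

After op 1 (rotate(-1)): offset=4, physical=[A,B,C,D,E], logical=[E,A,B,C,D]
After op 2 (replace(1, 'o')): offset=4, physical=[o,B,C,D,E], logical=[E,o,B,C,D]
After op 3 (rotate(+1)): offset=0, physical=[o,B,C,D,E], logical=[o,B,C,D,E]
After op 4 (replace(1, 'e')): offset=0, physical=[o,e,C,D,E], logical=[o,e,C,D,E]
After op 5 (rotate(+1)): offset=1, physical=[o,e,C,D,E], logical=[e,C,D,E,o]
After op 6 (swap(4, 2)): offset=1, physical=[D,e,C,o,E], logical=[e,C,o,E,D]
After op 7 (replace(3, 'b')): offset=1, physical=[D,e,C,o,b], logical=[e,C,o,b,D]
After op 8 (replace(0, 'd')): offset=1, physical=[D,d,C,o,b], logical=[d,C,o,b,D]
After op 9 (rotate(-1)): offset=0, physical=[D,d,C,o,b], logical=[D,d,C,o,b]

Answer: D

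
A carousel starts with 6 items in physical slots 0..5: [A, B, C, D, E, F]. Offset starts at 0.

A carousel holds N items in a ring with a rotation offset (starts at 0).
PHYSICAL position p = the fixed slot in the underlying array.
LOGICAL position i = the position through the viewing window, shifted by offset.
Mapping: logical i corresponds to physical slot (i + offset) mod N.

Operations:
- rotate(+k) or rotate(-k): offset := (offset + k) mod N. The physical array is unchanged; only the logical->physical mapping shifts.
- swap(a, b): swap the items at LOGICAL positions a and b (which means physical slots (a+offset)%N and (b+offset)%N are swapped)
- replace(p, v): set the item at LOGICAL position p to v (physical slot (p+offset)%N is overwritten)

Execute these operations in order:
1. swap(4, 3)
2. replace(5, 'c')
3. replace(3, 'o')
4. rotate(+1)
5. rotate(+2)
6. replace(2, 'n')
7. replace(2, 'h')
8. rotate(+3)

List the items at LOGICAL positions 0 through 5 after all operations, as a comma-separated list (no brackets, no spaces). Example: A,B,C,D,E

Answer: A,B,C,o,D,h

Derivation:
After op 1 (swap(4, 3)): offset=0, physical=[A,B,C,E,D,F], logical=[A,B,C,E,D,F]
After op 2 (replace(5, 'c')): offset=0, physical=[A,B,C,E,D,c], logical=[A,B,C,E,D,c]
After op 3 (replace(3, 'o')): offset=0, physical=[A,B,C,o,D,c], logical=[A,B,C,o,D,c]
After op 4 (rotate(+1)): offset=1, physical=[A,B,C,o,D,c], logical=[B,C,o,D,c,A]
After op 5 (rotate(+2)): offset=3, physical=[A,B,C,o,D,c], logical=[o,D,c,A,B,C]
After op 6 (replace(2, 'n')): offset=3, physical=[A,B,C,o,D,n], logical=[o,D,n,A,B,C]
After op 7 (replace(2, 'h')): offset=3, physical=[A,B,C,o,D,h], logical=[o,D,h,A,B,C]
After op 8 (rotate(+3)): offset=0, physical=[A,B,C,o,D,h], logical=[A,B,C,o,D,h]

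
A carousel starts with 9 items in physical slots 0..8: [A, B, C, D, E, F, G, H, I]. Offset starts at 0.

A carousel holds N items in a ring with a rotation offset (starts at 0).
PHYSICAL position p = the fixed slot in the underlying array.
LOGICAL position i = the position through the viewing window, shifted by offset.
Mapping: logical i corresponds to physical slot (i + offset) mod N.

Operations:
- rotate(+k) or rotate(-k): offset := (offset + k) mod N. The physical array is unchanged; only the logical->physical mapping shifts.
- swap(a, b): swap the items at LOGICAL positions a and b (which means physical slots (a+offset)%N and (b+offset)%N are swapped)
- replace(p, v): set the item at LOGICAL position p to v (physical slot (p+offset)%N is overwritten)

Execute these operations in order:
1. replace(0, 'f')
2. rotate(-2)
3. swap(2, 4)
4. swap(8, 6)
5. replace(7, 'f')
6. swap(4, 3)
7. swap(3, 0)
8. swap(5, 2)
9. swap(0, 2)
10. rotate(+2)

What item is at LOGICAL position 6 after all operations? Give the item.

After op 1 (replace(0, 'f')): offset=0, physical=[f,B,C,D,E,F,G,H,I], logical=[f,B,C,D,E,F,G,H,I]
After op 2 (rotate(-2)): offset=7, physical=[f,B,C,D,E,F,G,H,I], logical=[H,I,f,B,C,D,E,F,G]
After op 3 (swap(2, 4)): offset=7, physical=[C,B,f,D,E,F,G,H,I], logical=[H,I,C,B,f,D,E,F,G]
After op 4 (swap(8, 6)): offset=7, physical=[C,B,f,D,G,F,E,H,I], logical=[H,I,C,B,f,D,G,F,E]
After op 5 (replace(7, 'f')): offset=7, physical=[C,B,f,D,G,f,E,H,I], logical=[H,I,C,B,f,D,G,f,E]
After op 6 (swap(4, 3)): offset=7, physical=[C,f,B,D,G,f,E,H,I], logical=[H,I,C,f,B,D,G,f,E]
After op 7 (swap(3, 0)): offset=7, physical=[C,H,B,D,G,f,E,f,I], logical=[f,I,C,H,B,D,G,f,E]
After op 8 (swap(5, 2)): offset=7, physical=[D,H,B,C,G,f,E,f,I], logical=[f,I,D,H,B,C,G,f,E]
After op 9 (swap(0, 2)): offset=7, physical=[f,H,B,C,G,f,E,D,I], logical=[D,I,f,H,B,C,G,f,E]
After op 10 (rotate(+2)): offset=0, physical=[f,H,B,C,G,f,E,D,I], logical=[f,H,B,C,G,f,E,D,I]

Answer: E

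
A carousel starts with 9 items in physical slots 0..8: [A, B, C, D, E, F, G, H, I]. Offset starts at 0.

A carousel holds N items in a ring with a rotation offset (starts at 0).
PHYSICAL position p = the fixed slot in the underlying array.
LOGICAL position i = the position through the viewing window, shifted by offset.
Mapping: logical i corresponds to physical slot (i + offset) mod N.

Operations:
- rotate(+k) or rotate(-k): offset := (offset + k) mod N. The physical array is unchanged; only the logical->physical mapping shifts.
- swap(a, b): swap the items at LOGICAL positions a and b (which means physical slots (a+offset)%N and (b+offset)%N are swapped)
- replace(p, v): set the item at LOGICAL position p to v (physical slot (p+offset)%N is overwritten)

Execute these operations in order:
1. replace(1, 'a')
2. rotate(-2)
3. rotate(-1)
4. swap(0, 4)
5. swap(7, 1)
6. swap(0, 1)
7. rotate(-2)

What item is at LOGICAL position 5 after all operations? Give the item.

Answer: A

Derivation:
After op 1 (replace(1, 'a')): offset=0, physical=[A,a,C,D,E,F,G,H,I], logical=[A,a,C,D,E,F,G,H,I]
After op 2 (rotate(-2)): offset=7, physical=[A,a,C,D,E,F,G,H,I], logical=[H,I,A,a,C,D,E,F,G]
After op 3 (rotate(-1)): offset=6, physical=[A,a,C,D,E,F,G,H,I], logical=[G,H,I,A,a,C,D,E,F]
After op 4 (swap(0, 4)): offset=6, physical=[A,G,C,D,E,F,a,H,I], logical=[a,H,I,A,G,C,D,E,F]
After op 5 (swap(7, 1)): offset=6, physical=[A,G,C,D,H,F,a,E,I], logical=[a,E,I,A,G,C,D,H,F]
After op 6 (swap(0, 1)): offset=6, physical=[A,G,C,D,H,F,E,a,I], logical=[E,a,I,A,G,C,D,H,F]
After op 7 (rotate(-2)): offset=4, physical=[A,G,C,D,H,F,E,a,I], logical=[H,F,E,a,I,A,G,C,D]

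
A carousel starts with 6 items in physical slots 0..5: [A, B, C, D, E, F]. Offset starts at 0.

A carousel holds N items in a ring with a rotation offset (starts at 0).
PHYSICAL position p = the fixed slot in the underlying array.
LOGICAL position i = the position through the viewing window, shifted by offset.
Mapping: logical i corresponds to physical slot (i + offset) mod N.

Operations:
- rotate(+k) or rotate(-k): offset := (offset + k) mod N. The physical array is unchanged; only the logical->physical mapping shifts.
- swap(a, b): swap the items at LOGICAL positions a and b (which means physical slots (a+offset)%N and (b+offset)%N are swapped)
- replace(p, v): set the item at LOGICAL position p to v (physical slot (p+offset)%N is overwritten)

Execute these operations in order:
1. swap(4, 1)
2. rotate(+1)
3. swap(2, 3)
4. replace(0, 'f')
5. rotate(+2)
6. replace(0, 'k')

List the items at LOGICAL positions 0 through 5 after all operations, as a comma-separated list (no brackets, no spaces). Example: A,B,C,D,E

After op 1 (swap(4, 1)): offset=0, physical=[A,E,C,D,B,F], logical=[A,E,C,D,B,F]
After op 2 (rotate(+1)): offset=1, physical=[A,E,C,D,B,F], logical=[E,C,D,B,F,A]
After op 3 (swap(2, 3)): offset=1, physical=[A,E,C,B,D,F], logical=[E,C,B,D,F,A]
After op 4 (replace(0, 'f')): offset=1, physical=[A,f,C,B,D,F], logical=[f,C,B,D,F,A]
After op 5 (rotate(+2)): offset=3, physical=[A,f,C,B,D,F], logical=[B,D,F,A,f,C]
After op 6 (replace(0, 'k')): offset=3, physical=[A,f,C,k,D,F], logical=[k,D,F,A,f,C]

Answer: k,D,F,A,f,C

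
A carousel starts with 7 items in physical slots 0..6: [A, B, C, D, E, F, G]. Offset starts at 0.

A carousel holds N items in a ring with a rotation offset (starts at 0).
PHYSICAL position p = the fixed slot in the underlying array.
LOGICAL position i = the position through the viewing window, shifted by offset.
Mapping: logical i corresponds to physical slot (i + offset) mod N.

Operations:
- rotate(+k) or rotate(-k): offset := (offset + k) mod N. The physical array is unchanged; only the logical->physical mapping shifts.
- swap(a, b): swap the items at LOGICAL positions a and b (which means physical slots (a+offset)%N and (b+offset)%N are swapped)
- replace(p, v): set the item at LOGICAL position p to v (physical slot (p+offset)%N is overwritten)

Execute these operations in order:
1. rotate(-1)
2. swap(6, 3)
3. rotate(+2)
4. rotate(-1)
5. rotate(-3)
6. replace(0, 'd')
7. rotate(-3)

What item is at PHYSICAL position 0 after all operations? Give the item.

After op 1 (rotate(-1)): offset=6, physical=[A,B,C,D,E,F,G], logical=[G,A,B,C,D,E,F]
After op 2 (swap(6, 3)): offset=6, physical=[A,B,F,D,E,C,G], logical=[G,A,B,F,D,E,C]
After op 3 (rotate(+2)): offset=1, physical=[A,B,F,D,E,C,G], logical=[B,F,D,E,C,G,A]
After op 4 (rotate(-1)): offset=0, physical=[A,B,F,D,E,C,G], logical=[A,B,F,D,E,C,G]
After op 5 (rotate(-3)): offset=4, physical=[A,B,F,D,E,C,G], logical=[E,C,G,A,B,F,D]
After op 6 (replace(0, 'd')): offset=4, physical=[A,B,F,D,d,C,G], logical=[d,C,G,A,B,F,D]
After op 7 (rotate(-3)): offset=1, physical=[A,B,F,D,d,C,G], logical=[B,F,D,d,C,G,A]

Answer: A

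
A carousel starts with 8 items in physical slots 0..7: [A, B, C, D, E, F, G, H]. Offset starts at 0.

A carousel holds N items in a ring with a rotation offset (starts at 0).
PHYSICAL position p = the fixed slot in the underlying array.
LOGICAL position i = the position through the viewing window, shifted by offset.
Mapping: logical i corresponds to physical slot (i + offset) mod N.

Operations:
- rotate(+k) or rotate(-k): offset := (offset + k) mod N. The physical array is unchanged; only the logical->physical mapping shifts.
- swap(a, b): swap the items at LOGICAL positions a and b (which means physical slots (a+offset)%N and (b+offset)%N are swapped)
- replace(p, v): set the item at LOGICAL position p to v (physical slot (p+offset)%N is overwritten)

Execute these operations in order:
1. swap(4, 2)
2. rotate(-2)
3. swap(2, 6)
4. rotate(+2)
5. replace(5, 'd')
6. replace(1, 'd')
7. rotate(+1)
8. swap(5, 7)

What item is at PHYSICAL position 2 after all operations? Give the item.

After op 1 (swap(4, 2)): offset=0, physical=[A,B,E,D,C,F,G,H], logical=[A,B,E,D,C,F,G,H]
After op 2 (rotate(-2)): offset=6, physical=[A,B,E,D,C,F,G,H], logical=[G,H,A,B,E,D,C,F]
After op 3 (swap(2, 6)): offset=6, physical=[C,B,E,D,A,F,G,H], logical=[G,H,C,B,E,D,A,F]
After op 4 (rotate(+2)): offset=0, physical=[C,B,E,D,A,F,G,H], logical=[C,B,E,D,A,F,G,H]
After op 5 (replace(5, 'd')): offset=0, physical=[C,B,E,D,A,d,G,H], logical=[C,B,E,D,A,d,G,H]
After op 6 (replace(1, 'd')): offset=0, physical=[C,d,E,D,A,d,G,H], logical=[C,d,E,D,A,d,G,H]
After op 7 (rotate(+1)): offset=1, physical=[C,d,E,D,A,d,G,H], logical=[d,E,D,A,d,G,H,C]
After op 8 (swap(5, 7)): offset=1, physical=[G,d,E,D,A,d,C,H], logical=[d,E,D,A,d,C,H,G]

Answer: E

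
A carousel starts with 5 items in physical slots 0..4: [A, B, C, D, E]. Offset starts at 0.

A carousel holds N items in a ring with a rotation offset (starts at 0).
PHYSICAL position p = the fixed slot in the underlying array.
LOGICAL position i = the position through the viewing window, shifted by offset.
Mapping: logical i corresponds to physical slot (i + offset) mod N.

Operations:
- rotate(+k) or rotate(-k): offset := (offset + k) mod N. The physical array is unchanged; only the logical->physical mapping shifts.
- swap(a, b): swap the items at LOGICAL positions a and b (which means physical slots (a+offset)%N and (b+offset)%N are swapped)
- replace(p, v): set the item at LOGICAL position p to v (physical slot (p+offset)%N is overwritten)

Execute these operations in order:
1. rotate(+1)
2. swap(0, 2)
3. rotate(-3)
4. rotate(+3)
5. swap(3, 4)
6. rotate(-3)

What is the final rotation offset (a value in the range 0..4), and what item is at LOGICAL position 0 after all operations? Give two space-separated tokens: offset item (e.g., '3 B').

Answer: 3 B

Derivation:
After op 1 (rotate(+1)): offset=1, physical=[A,B,C,D,E], logical=[B,C,D,E,A]
After op 2 (swap(0, 2)): offset=1, physical=[A,D,C,B,E], logical=[D,C,B,E,A]
After op 3 (rotate(-3)): offset=3, physical=[A,D,C,B,E], logical=[B,E,A,D,C]
After op 4 (rotate(+3)): offset=1, physical=[A,D,C,B,E], logical=[D,C,B,E,A]
After op 5 (swap(3, 4)): offset=1, physical=[E,D,C,B,A], logical=[D,C,B,A,E]
After op 6 (rotate(-3)): offset=3, physical=[E,D,C,B,A], logical=[B,A,E,D,C]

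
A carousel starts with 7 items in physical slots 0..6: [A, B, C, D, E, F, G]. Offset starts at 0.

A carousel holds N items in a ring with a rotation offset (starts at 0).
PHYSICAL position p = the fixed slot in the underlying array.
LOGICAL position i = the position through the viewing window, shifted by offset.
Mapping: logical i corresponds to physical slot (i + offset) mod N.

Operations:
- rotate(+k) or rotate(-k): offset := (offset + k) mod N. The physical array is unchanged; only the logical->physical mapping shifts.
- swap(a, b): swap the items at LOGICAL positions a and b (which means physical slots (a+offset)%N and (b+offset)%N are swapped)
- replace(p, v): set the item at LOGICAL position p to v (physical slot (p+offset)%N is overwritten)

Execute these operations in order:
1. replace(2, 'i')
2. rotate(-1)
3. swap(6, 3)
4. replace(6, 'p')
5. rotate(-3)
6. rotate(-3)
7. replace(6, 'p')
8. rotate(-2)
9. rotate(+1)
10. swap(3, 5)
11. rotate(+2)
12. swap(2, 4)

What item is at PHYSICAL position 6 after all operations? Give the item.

Answer: p

Derivation:
After op 1 (replace(2, 'i')): offset=0, physical=[A,B,i,D,E,F,G], logical=[A,B,i,D,E,F,G]
After op 2 (rotate(-1)): offset=6, physical=[A,B,i,D,E,F,G], logical=[G,A,B,i,D,E,F]
After op 3 (swap(6, 3)): offset=6, physical=[A,B,F,D,E,i,G], logical=[G,A,B,F,D,E,i]
After op 4 (replace(6, 'p')): offset=6, physical=[A,B,F,D,E,p,G], logical=[G,A,B,F,D,E,p]
After op 5 (rotate(-3)): offset=3, physical=[A,B,F,D,E,p,G], logical=[D,E,p,G,A,B,F]
After op 6 (rotate(-3)): offset=0, physical=[A,B,F,D,E,p,G], logical=[A,B,F,D,E,p,G]
After op 7 (replace(6, 'p')): offset=0, physical=[A,B,F,D,E,p,p], logical=[A,B,F,D,E,p,p]
After op 8 (rotate(-2)): offset=5, physical=[A,B,F,D,E,p,p], logical=[p,p,A,B,F,D,E]
After op 9 (rotate(+1)): offset=6, physical=[A,B,F,D,E,p,p], logical=[p,A,B,F,D,E,p]
After op 10 (swap(3, 5)): offset=6, physical=[A,B,E,D,F,p,p], logical=[p,A,B,E,D,F,p]
After op 11 (rotate(+2)): offset=1, physical=[A,B,E,D,F,p,p], logical=[B,E,D,F,p,p,A]
After op 12 (swap(2, 4)): offset=1, physical=[A,B,E,p,F,D,p], logical=[B,E,p,F,D,p,A]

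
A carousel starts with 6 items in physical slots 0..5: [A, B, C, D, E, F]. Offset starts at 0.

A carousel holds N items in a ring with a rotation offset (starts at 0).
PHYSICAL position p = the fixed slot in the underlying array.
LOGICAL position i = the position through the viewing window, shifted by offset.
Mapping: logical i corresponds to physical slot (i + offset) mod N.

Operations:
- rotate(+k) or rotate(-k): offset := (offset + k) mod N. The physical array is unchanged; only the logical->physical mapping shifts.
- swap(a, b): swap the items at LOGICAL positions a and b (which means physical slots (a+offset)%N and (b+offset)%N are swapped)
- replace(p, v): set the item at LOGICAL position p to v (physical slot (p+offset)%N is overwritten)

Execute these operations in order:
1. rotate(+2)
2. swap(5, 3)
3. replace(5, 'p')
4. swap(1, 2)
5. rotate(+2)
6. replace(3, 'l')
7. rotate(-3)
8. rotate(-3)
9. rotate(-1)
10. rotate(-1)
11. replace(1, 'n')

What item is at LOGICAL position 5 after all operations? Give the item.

Answer: l

Derivation:
After op 1 (rotate(+2)): offset=2, physical=[A,B,C,D,E,F], logical=[C,D,E,F,A,B]
After op 2 (swap(5, 3)): offset=2, physical=[A,F,C,D,E,B], logical=[C,D,E,B,A,F]
After op 3 (replace(5, 'p')): offset=2, physical=[A,p,C,D,E,B], logical=[C,D,E,B,A,p]
After op 4 (swap(1, 2)): offset=2, physical=[A,p,C,E,D,B], logical=[C,E,D,B,A,p]
After op 5 (rotate(+2)): offset=4, physical=[A,p,C,E,D,B], logical=[D,B,A,p,C,E]
After op 6 (replace(3, 'l')): offset=4, physical=[A,l,C,E,D,B], logical=[D,B,A,l,C,E]
After op 7 (rotate(-3)): offset=1, physical=[A,l,C,E,D,B], logical=[l,C,E,D,B,A]
After op 8 (rotate(-3)): offset=4, physical=[A,l,C,E,D,B], logical=[D,B,A,l,C,E]
After op 9 (rotate(-1)): offset=3, physical=[A,l,C,E,D,B], logical=[E,D,B,A,l,C]
After op 10 (rotate(-1)): offset=2, physical=[A,l,C,E,D,B], logical=[C,E,D,B,A,l]
After op 11 (replace(1, 'n')): offset=2, physical=[A,l,C,n,D,B], logical=[C,n,D,B,A,l]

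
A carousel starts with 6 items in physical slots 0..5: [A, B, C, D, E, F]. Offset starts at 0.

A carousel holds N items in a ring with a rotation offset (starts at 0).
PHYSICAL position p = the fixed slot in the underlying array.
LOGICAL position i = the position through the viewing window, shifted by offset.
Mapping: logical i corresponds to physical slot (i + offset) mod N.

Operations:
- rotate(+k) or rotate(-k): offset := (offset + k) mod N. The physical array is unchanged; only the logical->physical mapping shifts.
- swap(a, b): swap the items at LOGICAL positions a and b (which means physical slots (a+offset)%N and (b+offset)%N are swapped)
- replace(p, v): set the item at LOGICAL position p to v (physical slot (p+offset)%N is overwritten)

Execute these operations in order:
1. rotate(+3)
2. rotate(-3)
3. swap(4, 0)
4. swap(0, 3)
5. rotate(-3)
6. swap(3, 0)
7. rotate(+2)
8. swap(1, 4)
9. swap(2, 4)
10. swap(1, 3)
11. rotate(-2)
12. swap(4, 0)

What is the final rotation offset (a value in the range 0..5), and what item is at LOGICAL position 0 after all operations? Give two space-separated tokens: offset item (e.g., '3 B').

Answer: 3 E

Derivation:
After op 1 (rotate(+3)): offset=3, physical=[A,B,C,D,E,F], logical=[D,E,F,A,B,C]
After op 2 (rotate(-3)): offset=0, physical=[A,B,C,D,E,F], logical=[A,B,C,D,E,F]
After op 3 (swap(4, 0)): offset=0, physical=[E,B,C,D,A,F], logical=[E,B,C,D,A,F]
After op 4 (swap(0, 3)): offset=0, physical=[D,B,C,E,A,F], logical=[D,B,C,E,A,F]
After op 5 (rotate(-3)): offset=3, physical=[D,B,C,E,A,F], logical=[E,A,F,D,B,C]
After op 6 (swap(3, 0)): offset=3, physical=[E,B,C,D,A,F], logical=[D,A,F,E,B,C]
After op 7 (rotate(+2)): offset=5, physical=[E,B,C,D,A,F], logical=[F,E,B,C,D,A]
After op 8 (swap(1, 4)): offset=5, physical=[D,B,C,E,A,F], logical=[F,D,B,C,E,A]
After op 9 (swap(2, 4)): offset=5, physical=[D,E,C,B,A,F], logical=[F,D,E,C,B,A]
After op 10 (swap(1, 3)): offset=5, physical=[C,E,D,B,A,F], logical=[F,C,E,D,B,A]
After op 11 (rotate(-2)): offset=3, physical=[C,E,D,B,A,F], logical=[B,A,F,C,E,D]
After op 12 (swap(4, 0)): offset=3, physical=[C,B,D,E,A,F], logical=[E,A,F,C,B,D]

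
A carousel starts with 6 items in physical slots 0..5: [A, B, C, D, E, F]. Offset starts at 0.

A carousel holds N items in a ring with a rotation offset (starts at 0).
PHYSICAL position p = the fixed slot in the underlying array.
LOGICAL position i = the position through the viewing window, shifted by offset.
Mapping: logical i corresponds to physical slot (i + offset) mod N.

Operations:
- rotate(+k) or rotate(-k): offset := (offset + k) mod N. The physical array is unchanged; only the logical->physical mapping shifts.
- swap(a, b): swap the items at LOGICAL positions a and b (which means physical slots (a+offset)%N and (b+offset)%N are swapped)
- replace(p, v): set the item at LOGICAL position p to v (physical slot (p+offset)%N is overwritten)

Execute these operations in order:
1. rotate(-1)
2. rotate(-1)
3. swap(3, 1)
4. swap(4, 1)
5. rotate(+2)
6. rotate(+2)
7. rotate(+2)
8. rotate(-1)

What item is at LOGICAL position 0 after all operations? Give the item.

Answer: D

Derivation:
After op 1 (rotate(-1)): offset=5, physical=[A,B,C,D,E,F], logical=[F,A,B,C,D,E]
After op 2 (rotate(-1)): offset=4, physical=[A,B,C,D,E,F], logical=[E,F,A,B,C,D]
After op 3 (swap(3, 1)): offset=4, physical=[A,F,C,D,E,B], logical=[E,B,A,F,C,D]
After op 4 (swap(4, 1)): offset=4, physical=[A,F,B,D,E,C], logical=[E,C,A,F,B,D]
After op 5 (rotate(+2)): offset=0, physical=[A,F,B,D,E,C], logical=[A,F,B,D,E,C]
After op 6 (rotate(+2)): offset=2, physical=[A,F,B,D,E,C], logical=[B,D,E,C,A,F]
After op 7 (rotate(+2)): offset=4, physical=[A,F,B,D,E,C], logical=[E,C,A,F,B,D]
After op 8 (rotate(-1)): offset=3, physical=[A,F,B,D,E,C], logical=[D,E,C,A,F,B]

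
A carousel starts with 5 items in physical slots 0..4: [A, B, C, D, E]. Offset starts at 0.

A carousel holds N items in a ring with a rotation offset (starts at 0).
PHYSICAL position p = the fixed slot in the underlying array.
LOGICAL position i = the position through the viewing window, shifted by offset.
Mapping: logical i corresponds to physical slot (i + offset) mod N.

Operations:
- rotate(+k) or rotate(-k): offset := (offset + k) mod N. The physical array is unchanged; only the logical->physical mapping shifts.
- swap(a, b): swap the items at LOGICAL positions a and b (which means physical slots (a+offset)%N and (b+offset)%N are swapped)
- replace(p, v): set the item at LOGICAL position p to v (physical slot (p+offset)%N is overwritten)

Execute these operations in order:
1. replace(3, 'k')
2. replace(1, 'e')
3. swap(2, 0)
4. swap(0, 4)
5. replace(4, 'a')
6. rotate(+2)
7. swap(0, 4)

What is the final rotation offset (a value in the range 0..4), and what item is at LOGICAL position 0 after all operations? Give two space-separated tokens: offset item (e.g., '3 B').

Answer: 2 e

Derivation:
After op 1 (replace(3, 'k')): offset=0, physical=[A,B,C,k,E], logical=[A,B,C,k,E]
After op 2 (replace(1, 'e')): offset=0, physical=[A,e,C,k,E], logical=[A,e,C,k,E]
After op 3 (swap(2, 0)): offset=0, physical=[C,e,A,k,E], logical=[C,e,A,k,E]
After op 4 (swap(0, 4)): offset=0, physical=[E,e,A,k,C], logical=[E,e,A,k,C]
After op 5 (replace(4, 'a')): offset=0, physical=[E,e,A,k,a], logical=[E,e,A,k,a]
After op 6 (rotate(+2)): offset=2, physical=[E,e,A,k,a], logical=[A,k,a,E,e]
After op 7 (swap(0, 4)): offset=2, physical=[E,A,e,k,a], logical=[e,k,a,E,A]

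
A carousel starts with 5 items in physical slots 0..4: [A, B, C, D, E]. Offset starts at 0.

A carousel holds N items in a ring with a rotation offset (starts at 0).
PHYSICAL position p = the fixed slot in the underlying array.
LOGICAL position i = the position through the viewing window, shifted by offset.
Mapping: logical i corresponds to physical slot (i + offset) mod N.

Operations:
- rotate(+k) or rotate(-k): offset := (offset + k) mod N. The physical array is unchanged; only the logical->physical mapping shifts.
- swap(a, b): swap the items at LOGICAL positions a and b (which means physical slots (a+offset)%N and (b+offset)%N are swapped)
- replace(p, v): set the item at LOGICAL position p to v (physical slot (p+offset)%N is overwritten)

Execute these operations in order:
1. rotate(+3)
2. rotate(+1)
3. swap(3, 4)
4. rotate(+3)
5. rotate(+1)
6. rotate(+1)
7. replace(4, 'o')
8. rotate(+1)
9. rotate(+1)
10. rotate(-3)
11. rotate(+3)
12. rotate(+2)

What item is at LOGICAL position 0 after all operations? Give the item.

Answer: o

Derivation:
After op 1 (rotate(+3)): offset=3, physical=[A,B,C,D,E], logical=[D,E,A,B,C]
After op 2 (rotate(+1)): offset=4, physical=[A,B,C,D,E], logical=[E,A,B,C,D]
After op 3 (swap(3, 4)): offset=4, physical=[A,B,D,C,E], logical=[E,A,B,D,C]
After op 4 (rotate(+3)): offset=2, physical=[A,B,D,C,E], logical=[D,C,E,A,B]
After op 5 (rotate(+1)): offset=3, physical=[A,B,D,C,E], logical=[C,E,A,B,D]
After op 6 (rotate(+1)): offset=4, physical=[A,B,D,C,E], logical=[E,A,B,D,C]
After op 7 (replace(4, 'o')): offset=4, physical=[A,B,D,o,E], logical=[E,A,B,D,o]
After op 8 (rotate(+1)): offset=0, physical=[A,B,D,o,E], logical=[A,B,D,o,E]
After op 9 (rotate(+1)): offset=1, physical=[A,B,D,o,E], logical=[B,D,o,E,A]
After op 10 (rotate(-3)): offset=3, physical=[A,B,D,o,E], logical=[o,E,A,B,D]
After op 11 (rotate(+3)): offset=1, physical=[A,B,D,o,E], logical=[B,D,o,E,A]
After op 12 (rotate(+2)): offset=3, physical=[A,B,D,o,E], logical=[o,E,A,B,D]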